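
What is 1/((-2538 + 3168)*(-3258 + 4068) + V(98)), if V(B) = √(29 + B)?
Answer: 510300/260406089873 - √127/260406089873 ≈ 1.9596e-6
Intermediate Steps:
1/((-2538 + 3168)*(-3258 + 4068) + V(98)) = 1/((-2538 + 3168)*(-3258 + 4068) + √(29 + 98)) = 1/(630*810 + √127) = 1/(510300 + √127)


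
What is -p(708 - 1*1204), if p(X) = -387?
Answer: 387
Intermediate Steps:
-p(708 - 1*1204) = -1*(-387) = 387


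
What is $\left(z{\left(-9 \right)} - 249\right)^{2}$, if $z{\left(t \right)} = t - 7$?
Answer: $70225$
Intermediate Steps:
$z{\left(t \right)} = -7 + t$ ($z{\left(t \right)} = t - 7 = -7 + t$)
$\left(z{\left(-9 \right)} - 249\right)^{2} = \left(\left(-7 - 9\right) - 249\right)^{2} = \left(-16 - 249\right)^{2} = \left(-265\right)^{2} = 70225$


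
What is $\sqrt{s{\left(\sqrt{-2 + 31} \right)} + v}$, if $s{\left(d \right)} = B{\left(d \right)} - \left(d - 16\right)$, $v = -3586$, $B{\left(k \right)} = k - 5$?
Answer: $5 i \sqrt{143} \approx 59.791 i$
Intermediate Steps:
$B{\left(k \right)} = -5 + k$
$s{\left(d \right)} = 11$ ($s{\left(d \right)} = \left(-5 + d\right) - \left(d - 16\right) = \left(-5 + d\right) - \left(-16 + d\right) = 11$)
$\sqrt{s{\left(\sqrt{-2 + 31} \right)} + v} = \sqrt{11 - 3586} = \sqrt{-3575} = 5 i \sqrt{143}$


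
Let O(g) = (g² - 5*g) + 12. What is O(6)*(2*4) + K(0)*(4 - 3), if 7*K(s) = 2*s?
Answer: 144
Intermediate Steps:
K(s) = 2*s/7 (K(s) = (2*s)/7 = 2*s/7)
O(g) = 12 + g² - 5*g
O(6)*(2*4) + K(0)*(4 - 3) = (12 + 6² - 5*6)*(2*4) + ((2/7)*0)*(4 - 3) = (12 + 36 - 30)*8 + 0*1 = 18*8 + 0 = 144 + 0 = 144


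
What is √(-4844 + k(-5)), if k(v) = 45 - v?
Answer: I*√4794 ≈ 69.239*I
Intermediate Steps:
√(-4844 + k(-5)) = √(-4844 + (45 - 1*(-5))) = √(-4844 + (45 + 5)) = √(-4844 + 50) = √(-4794) = I*√4794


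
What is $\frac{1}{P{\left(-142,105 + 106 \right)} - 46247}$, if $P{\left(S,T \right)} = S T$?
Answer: $- \frac{1}{76209} \approx -1.3122 \cdot 10^{-5}$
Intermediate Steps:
$\frac{1}{P{\left(-142,105 + 106 \right)} - 46247} = \frac{1}{- 142 \left(105 + 106\right) - 46247} = \frac{1}{\left(-142\right) 211 - 46247} = \frac{1}{-29962 - 46247} = \frac{1}{-76209} = - \frac{1}{76209}$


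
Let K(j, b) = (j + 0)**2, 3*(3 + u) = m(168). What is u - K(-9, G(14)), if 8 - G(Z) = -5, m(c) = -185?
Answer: -437/3 ≈ -145.67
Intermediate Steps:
G(Z) = 13 (G(Z) = 8 - 1*(-5) = 8 + 5 = 13)
u = -194/3 (u = -3 + (1/3)*(-185) = -3 - 185/3 = -194/3 ≈ -64.667)
K(j, b) = j**2
u - K(-9, G(14)) = -194/3 - 1*(-9)**2 = -194/3 - 1*81 = -194/3 - 81 = -437/3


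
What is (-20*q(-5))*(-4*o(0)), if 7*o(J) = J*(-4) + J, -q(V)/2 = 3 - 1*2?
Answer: 0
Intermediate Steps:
q(V) = -2 (q(V) = -2*(3 - 1*2) = -2*(3 - 2) = -2*1 = -2)
o(J) = -3*J/7 (o(J) = (J*(-4) + J)/7 = (-4*J + J)/7 = (-3*J)/7 = -3*J/7)
(-20*q(-5))*(-4*o(0)) = (-20*(-2))*(-(-12)*0/7) = 40*(-4*0) = 40*0 = 0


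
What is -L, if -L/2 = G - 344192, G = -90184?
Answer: -868752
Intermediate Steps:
L = 868752 (L = -2*(-90184 - 344192) = -2*(-434376) = 868752)
-L = -1*868752 = -868752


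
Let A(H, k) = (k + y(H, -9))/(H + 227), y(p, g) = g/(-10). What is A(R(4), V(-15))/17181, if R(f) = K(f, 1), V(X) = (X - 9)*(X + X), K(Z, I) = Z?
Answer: 267/1469930 ≈ 0.00018164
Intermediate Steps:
y(p, g) = -g/10 (y(p, g) = g*(-⅒) = -g/10)
V(X) = 2*X*(-9 + X) (V(X) = (-9 + X)*(2*X) = 2*X*(-9 + X))
R(f) = f
A(H, k) = (9/10 + k)/(227 + H) (A(H, k) = (k - ⅒*(-9))/(H + 227) = (k + 9/10)/(227 + H) = (9/10 + k)/(227 + H))
A(R(4), V(-15))/17181 = ((9/10 + 2*(-15)*(-9 - 15))/(227 + 4))/17181 = ((9/10 + 2*(-15)*(-24))/231)*(1/17181) = ((9/10 + 720)/231)*(1/17181) = ((1/231)*(7209/10))*(1/17181) = (2403/770)*(1/17181) = 267/1469930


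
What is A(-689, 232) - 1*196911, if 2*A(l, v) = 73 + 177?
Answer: -196786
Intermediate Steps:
A(l, v) = 125 (A(l, v) = (73 + 177)/2 = (½)*250 = 125)
A(-689, 232) - 1*196911 = 125 - 1*196911 = 125 - 196911 = -196786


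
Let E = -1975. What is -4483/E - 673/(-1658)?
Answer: 8761989/3274550 ≈ 2.6758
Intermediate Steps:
-4483/E - 673/(-1658) = -4483/(-1975) - 673/(-1658) = -4483*(-1/1975) - 673*(-1/1658) = 4483/1975 + 673/1658 = 8761989/3274550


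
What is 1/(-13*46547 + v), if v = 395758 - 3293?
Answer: -1/212646 ≈ -4.7026e-6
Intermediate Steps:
v = 392465
1/(-13*46547 + v) = 1/(-13*46547 + 392465) = 1/(-605111 + 392465) = 1/(-212646) = -1/212646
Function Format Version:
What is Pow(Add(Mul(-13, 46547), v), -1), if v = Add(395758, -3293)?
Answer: Rational(-1, 212646) ≈ -4.7026e-6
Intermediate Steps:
v = 392465
Pow(Add(Mul(-13, 46547), v), -1) = Pow(Add(Mul(-13, 46547), 392465), -1) = Pow(Add(-605111, 392465), -1) = Pow(-212646, -1) = Rational(-1, 212646)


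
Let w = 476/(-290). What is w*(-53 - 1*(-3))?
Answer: 2380/29 ≈ 82.069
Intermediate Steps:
w = -238/145 (w = 476*(-1/290) = -238/145 ≈ -1.6414)
w*(-53 - 1*(-3)) = -238*(-53 - 1*(-3))/145 = -238*(-53 + 3)/145 = -238/145*(-50) = 2380/29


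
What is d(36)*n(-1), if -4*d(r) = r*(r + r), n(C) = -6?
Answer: 3888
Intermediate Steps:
d(r) = -r²/2 (d(r) = -r*(r + r)/4 = -r*2*r/4 = -r²/2)
d(36)*n(-1) = -½*36²*(-6) = -½*1296*(-6) = -648*(-6) = 3888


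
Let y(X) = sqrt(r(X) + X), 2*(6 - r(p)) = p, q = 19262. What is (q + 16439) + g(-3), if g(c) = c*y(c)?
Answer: 35701 - 9*sqrt(2)/2 ≈ 35695.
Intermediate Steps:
r(p) = 6 - p/2
y(X) = sqrt(6 + X/2) (y(X) = sqrt((6 - X/2) + X) = sqrt(6 + X/2))
g(c) = c*sqrt(24 + 2*c)/2 (g(c) = c*(sqrt(24 + 2*c)/2) = c*sqrt(24 + 2*c)/2)
(q + 16439) + g(-3) = (19262 + 16439) + (1/2)*(-3)*sqrt(24 + 2*(-3)) = 35701 + (1/2)*(-3)*sqrt(24 - 6) = 35701 + (1/2)*(-3)*sqrt(18) = 35701 + (1/2)*(-3)*(3*sqrt(2)) = 35701 - 9*sqrt(2)/2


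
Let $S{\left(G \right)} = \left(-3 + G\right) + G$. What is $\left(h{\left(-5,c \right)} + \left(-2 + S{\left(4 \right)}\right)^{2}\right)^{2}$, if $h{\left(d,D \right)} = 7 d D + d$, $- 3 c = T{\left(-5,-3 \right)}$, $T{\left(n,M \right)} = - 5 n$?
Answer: $\frac{786769}{9} \approx 87419.0$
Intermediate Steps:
$c = - \frac{25}{3}$ ($c = - \frac{\left(-5\right) \left(-5\right)}{3} = \left(- \frac{1}{3}\right) 25 = - \frac{25}{3} \approx -8.3333$)
$S{\left(G \right)} = -3 + 2 G$
$h{\left(d,D \right)} = d + 7 D d$ ($h{\left(d,D \right)} = 7 D d + d = d + 7 D d$)
$\left(h{\left(-5,c \right)} + \left(-2 + S{\left(4 \right)}\right)^{2}\right)^{2} = \left(- 5 \left(1 + 7 \left(- \frac{25}{3}\right)\right) + \left(-2 + \left(-3 + 2 \cdot 4\right)\right)^{2}\right)^{2} = \left(- 5 \left(1 - \frac{175}{3}\right) + \left(-2 + \left(-3 + 8\right)\right)^{2}\right)^{2} = \left(\left(-5\right) \left(- \frac{172}{3}\right) + \left(-2 + 5\right)^{2}\right)^{2} = \left(\frac{860}{3} + 3^{2}\right)^{2} = \left(\frac{860}{3} + 9\right)^{2} = \left(\frac{887}{3}\right)^{2} = \frac{786769}{9}$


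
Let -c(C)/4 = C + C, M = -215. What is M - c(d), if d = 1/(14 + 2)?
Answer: -429/2 ≈ -214.50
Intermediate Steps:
d = 1/16 ≈ 0.062500
c(C) = -8*C (c(C) = -4*(C + C) = -8*C)
M - c(d) = -215 - (-8)/16 = -215 - 1*(-½) = -215 + ½ = -429/2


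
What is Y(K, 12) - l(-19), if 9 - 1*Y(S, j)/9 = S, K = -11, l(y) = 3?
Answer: 177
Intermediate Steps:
Y(S, j) = 81 - 9*S
Y(K, 12) - l(-19) = (81 - 9*(-11)) - 1*3 = (81 + 99) - 3 = 180 - 3 = 177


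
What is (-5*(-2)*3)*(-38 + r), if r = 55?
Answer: 510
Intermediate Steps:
(-5*(-2)*3)*(-38 + r) = (-5*(-2)*3)*(-38 + 55) = (10*3)*17 = 30*17 = 510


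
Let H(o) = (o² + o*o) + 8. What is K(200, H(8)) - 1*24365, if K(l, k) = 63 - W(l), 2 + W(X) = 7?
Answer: -24307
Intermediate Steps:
H(o) = 8 + 2*o² (H(o) = (o² + o²) + 8 = 2*o² + 8 = 8 + 2*o²)
W(X) = 5 (W(X) = -2 + 7 = 5)
K(l, k) = 58 (K(l, k) = 63 - 1*5 = 63 - 5 = 58)
K(200, H(8)) - 1*24365 = 58 - 1*24365 = 58 - 24365 = -24307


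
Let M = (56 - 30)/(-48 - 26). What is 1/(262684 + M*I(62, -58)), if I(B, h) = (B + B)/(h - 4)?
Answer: 37/9719334 ≈ 3.8068e-6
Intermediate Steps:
M = -13/37 (M = 26/(-74) = 26*(-1/74) = -13/37 ≈ -0.35135)
I(B, h) = 2*B/(-4 + h) (I(B, h) = (2*B)/(-4 + h) = 2*B/(-4 + h))
1/(262684 + M*I(62, -58)) = 1/(262684 - 26*62/(37*(-4 - 58))) = 1/(262684 - 26*62/(37*(-62))) = 1/(262684 - 26*62*(-1)/(37*62)) = 1/(262684 - 13/37*(-2)) = 1/(262684 + 26/37) = 1/(9719334/37) = 37/9719334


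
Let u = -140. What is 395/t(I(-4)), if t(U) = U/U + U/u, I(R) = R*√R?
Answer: 483875/1229 - 27650*I/1229 ≈ 393.71 - 22.498*I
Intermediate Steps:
I(R) = R^(3/2)
t(U) = 1 - U/140 (t(U) = U/U + U/(-140) = 1 + U*(-1/140) = 1 - U/140)
395/t(I(-4)) = 395/(1 - (-2)*I/35) = 395/(1 + 2*I/35) = 395*(1225*(1 - 2*I/35)/1229) = 483875*(1 - 2*I/35)/1229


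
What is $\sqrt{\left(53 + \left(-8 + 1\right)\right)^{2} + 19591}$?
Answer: $7 \sqrt{443} \approx 147.33$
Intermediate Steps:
$\sqrt{\left(53 + \left(-8 + 1\right)\right)^{2} + 19591} = \sqrt{\left(53 - 7\right)^{2} + 19591} = \sqrt{46^{2} + 19591} = \sqrt{2116 + 19591} = \sqrt{21707} = 7 \sqrt{443}$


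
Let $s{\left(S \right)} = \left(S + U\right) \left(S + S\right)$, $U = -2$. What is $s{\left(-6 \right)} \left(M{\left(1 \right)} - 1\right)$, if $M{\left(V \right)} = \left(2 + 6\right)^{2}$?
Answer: $6048$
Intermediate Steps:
$M{\left(V \right)} = 64$ ($M{\left(V \right)} = 8^{2} = 64$)
$s{\left(S \right)} = 2 S \left(-2 + S\right)$ ($s{\left(S \right)} = \left(S - 2\right) \left(S + S\right) = \left(-2 + S\right) 2 S = 2 S \left(-2 + S\right)$)
$s{\left(-6 \right)} \left(M{\left(1 \right)} - 1\right) = 2 \left(-6\right) \left(-2 - 6\right) \left(64 - 1\right) = 2 \left(-6\right) \left(-8\right) 63 = 96 \cdot 63 = 6048$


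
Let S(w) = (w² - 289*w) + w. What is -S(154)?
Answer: 20636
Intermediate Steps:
S(w) = w² - 288*w
-S(154) = -154*(-288 + 154) = -154*(-134) = -1*(-20636) = 20636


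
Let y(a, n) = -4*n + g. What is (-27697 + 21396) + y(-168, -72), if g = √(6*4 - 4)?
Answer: -6013 + 2*√5 ≈ -6008.5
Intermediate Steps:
g = 2*√5 (g = √(24 - 4) = √20 = 2*√5 ≈ 4.4721)
y(a, n) = -4*n + 2*√5
(-27697 + 21396) + y(-168, -72) = (-27697 + 21396) + (-4*(-72) + 2*√5) = -6301 + (288 + 2*√5) = -6013 + 2*√5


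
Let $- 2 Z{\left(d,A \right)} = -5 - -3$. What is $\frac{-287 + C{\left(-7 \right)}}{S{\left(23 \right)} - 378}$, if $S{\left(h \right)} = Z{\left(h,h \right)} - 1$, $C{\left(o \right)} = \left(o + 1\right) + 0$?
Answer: $\frac{293}{378} \approx 0.77513$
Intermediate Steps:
$Z{\left(d,A \right)} = 1$ ($Z{\left(d,A \right)} = - \frac{-5 - -3}{2} = - \frac{-5 + 3}{2} = \left(- \frac{1}{2}\right) \left(-2\right) = 1$)
$C{\left(o \right)} = 1 + o$ ($C{\left(o \right)} = \left(1 + o\right) + 0 = 1 + o$)
$S{\left(h \right)} = 0$ ($S{\left(h \right)} = 1 - 1 = 0$)
$\frac{-287 + C{\left(-7 \right)}}{S{\left(23 \right)} - 378} = \frac{-287 + \left(1 - 7\right)}{0 - 378} = \frac{-287 - 6}{-378} = \left(-293\right) \left(- \frac{1}{378}\right) = \frac{293}{378}$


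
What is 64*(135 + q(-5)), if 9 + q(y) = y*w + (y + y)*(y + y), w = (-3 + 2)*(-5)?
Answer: 12864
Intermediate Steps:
w = 5 (w = -1*(-5) = 5)
q(y) = -9 + 4*y**2 + 5*y (q(y) = -9 + (y*5 + (y + y)*(y + y)) = -9 + (5*y + (2*y)*(2*y)) = -9 + (5*y + 4*y**2) = -9 + (4*y**2 + 5*y) = -9 + 4*y**2 + 5*y)
64*(135 + q(-5)) = 64*(135 + (-9 + 4*(-5)**2 + 5*(-5))) = 64*(135 + (-9 + 4*25 - 25)) = 64*(135 + (-9 + 100 - 25)) = 64*(135 + 66) = 64*201 = 12864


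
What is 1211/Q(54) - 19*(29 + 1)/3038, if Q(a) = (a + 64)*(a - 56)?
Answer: -1906769/358484 ≈ -5.3190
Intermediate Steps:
Q(a) = (-56 + a)*(64 + a) (Q(a) = (64 + a)*(-56 + a) = (-56 + a)*(64 + a))
1211/Q(54) - 19*(29 + 1)/3038 = 1211/(-3584 + 54² + 8*54) - 19*(29 + 1)/3038 = 1211/(-3584 + 2916 + 432) - 19*30*(1/3038) = 1211/(-236) - 570*1/3038 = 1211*(-1/236) - 285/1519 = -1211/236 - 285/1519 = -1906769/358484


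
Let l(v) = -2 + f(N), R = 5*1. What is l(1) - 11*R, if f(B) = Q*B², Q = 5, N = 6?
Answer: 123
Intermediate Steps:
f(B) = 5*B²
R = 5
l(v) = 178 (l(v) = -2 + 5*6² = -2 + 5*36 = -2 + 180 = 178)
l(1) - 11*R = 178 - 11*5 = 178 - 55 = 123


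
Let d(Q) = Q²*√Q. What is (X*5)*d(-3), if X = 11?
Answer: 495*I*√3 ≈ 857.37*I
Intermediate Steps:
d(Q) = Q^(5/2)
(X*5)*d(-3) = (11*5)*(-3)^(5/2) = 55*(9*I*√3) = 495*I*√3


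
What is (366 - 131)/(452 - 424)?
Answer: 235/28 ≈ 8.3929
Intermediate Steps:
(366 - 131)/(452 - 424) = 235/28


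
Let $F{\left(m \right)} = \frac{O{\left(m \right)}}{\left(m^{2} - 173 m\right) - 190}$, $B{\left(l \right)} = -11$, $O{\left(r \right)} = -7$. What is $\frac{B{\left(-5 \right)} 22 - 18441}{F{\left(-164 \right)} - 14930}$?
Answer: $\frac{1029022274}{822314547} \approx 1.2514$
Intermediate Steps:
$F{\left(m \right)} = - \frac{7}{-190 + m^{2} - 173 m}$ ($F{\left(m \right)} = - \frac{7}{\left(m^{2} - 173 m\right) - 190} = - \frac{7}{-190 + m^{2} - 173 m}$)
$\frac{B{\left(-5 \right)} 22 - 18441}{F{\left(-164 \right)} - 14930} = \frac{\left(-11\right) 22 - 18441}{\frac{7}{190 - \left(-164\right)^{2} + 173 \left(-164\right)} - 14930} = \frac{-242 - 18441}{\frac{7}{190 - 26896 - 28372} - 14930} = - \frac{18683}{\frac{7}{190 - 26896 - 28372} - 14930} = - \frac{18683}{\frac{7}{-55078} - 14930} = - \frac{18683}{7 \left(- \frac{1}{55078}\right) - 14930} = - \frac{18683}{- \frac{7}{55078} - 14930} = - \frac{18683}{- \frac{822314547}{55078}} = \left(-18683\right) \left(- \frac{55078}{822314547}\right) = \frac{1029022274}{822314547}$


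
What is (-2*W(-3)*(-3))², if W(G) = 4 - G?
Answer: 1764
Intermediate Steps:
(-2*W(-3)*(-3))² = (-2*(4 - 1*(-3))*(-3))² = (-2*(4 + 3)*(-3))² = (-2*7*(-3))² = (-14*(-3))² = 42² = 1764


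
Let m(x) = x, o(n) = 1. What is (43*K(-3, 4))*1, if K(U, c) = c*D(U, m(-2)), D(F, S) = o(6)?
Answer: 172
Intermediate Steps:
D(F, S) = 1
K(U, c) = c (K(U, c) = c*1 = c)
(43*K(-3, 4))*1 = (43*4)*1 = 172*1 = 172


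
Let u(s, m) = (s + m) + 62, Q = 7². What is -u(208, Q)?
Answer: -319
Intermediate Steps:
Q = 49
u(s, m) = 62 + m + s (u(s, m) = (m + s) + 62 = 62 + m + s)
-u(208, Q) = -(62 + 49 + 208) = -1*319 = -319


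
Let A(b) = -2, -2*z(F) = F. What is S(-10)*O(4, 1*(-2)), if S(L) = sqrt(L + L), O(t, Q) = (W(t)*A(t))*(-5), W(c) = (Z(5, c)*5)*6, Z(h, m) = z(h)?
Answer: -1500*I*sqrt(5) ≈ -3354.1*I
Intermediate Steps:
z(F) = -F/2
Z(h, m) = -h/2
W(c) = -75 (W(c) = (-1/2*5*5)*6 = -5/2*5*6 = -25/2*6 = -75)
O(t, Q) = -750 (O(t, Q) = -75*(-2)*(-5) = 150*(-5) = -750)
S(L) = sqrt(2)*sqrt(L) (S(L) = sqrt(2*L) = sqrt(2)*sqrt(L))
S(-10)*O(4, 1*(-2)) = (sqrt(2)*sqrt(-10))*(-750) = (sqrt(2)*(I*sqrt(10)))*(-750) = (2*I*sqrt(5))*(-750) = -1500*I*sqrt(5)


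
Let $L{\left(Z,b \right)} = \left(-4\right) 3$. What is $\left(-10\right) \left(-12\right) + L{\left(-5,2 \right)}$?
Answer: $108$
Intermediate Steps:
$L{\left(Z,b \right)} = -12$
$\left(-10\right) \left(-12\right) + L{\left(-5,2 \right)} = \left(-10\right) \left(-12\right) - 12 = 120 - 12 = 108$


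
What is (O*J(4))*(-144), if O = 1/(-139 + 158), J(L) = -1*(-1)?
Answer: -144/19 ≈ -7.5789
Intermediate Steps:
J(L) = 1
O = 1/19 ≈ 0.052632
(O*J(4))*(-144) = ((1/19)*1)*(-144) = (1/19)*(-144) = -144/19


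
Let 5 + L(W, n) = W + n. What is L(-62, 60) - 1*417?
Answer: -424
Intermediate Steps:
L(W, n) = -5 + W + n (L(W, n) = -5 + (W + n) = -5 + W + n)
L(-62, 60) - 1*417 = (-5 - 62 + 60) - 1*417 = -7 - 417 = -424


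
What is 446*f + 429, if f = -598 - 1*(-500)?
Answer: -43279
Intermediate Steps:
f = -98 (f = -598 + 500 = -98)
446*f + 429 = 446*(-98) + 429 = -43708 + 429 = -43279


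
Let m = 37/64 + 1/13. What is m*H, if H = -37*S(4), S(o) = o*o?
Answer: -20165/52 ≈ -387.79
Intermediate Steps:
S(o) = o**2
m = 545/832 (m = 37*(1/64) + 1*(1/13) = 37/64 + 1/13 = 545/832 ≈ 0.65505)
H = -592 (H = -37*4**2 = -37*16 = -592)
m*H = (545/832)*(-592) = -20165/52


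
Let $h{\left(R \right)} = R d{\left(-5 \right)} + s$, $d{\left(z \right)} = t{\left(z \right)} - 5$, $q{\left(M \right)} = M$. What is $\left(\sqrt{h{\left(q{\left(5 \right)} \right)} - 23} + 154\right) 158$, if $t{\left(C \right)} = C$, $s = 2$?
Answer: $24332 + 158 i \sqrt{71} \approx 24332.0 + 1331.3 i$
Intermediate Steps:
$d{\left(z \right)} = -5 + z$ ($d{\left(z \right)} = z - 5 = -5 + z$)
$h{\left(R \right)} = 2 - 10 R$ ($h{\left(R \right)} = R \left(-5 - 5\right) + 2 = R \left(-10\right) + 2 = - 10 R + 2 = 2 - 10 R$)
$\left(\sqrt{h{\left(q{\left(5 \right)} \right)} - 23} + 154\right) 158 = \left(\sqrt{\left(2 - 50\right) - 23} + 154\right) 158 = \left(\sqrt{-48 - 23} + 154\right) 158 = \left(\sqrt{-71} + 154\right) 158 = \left(i \sqrt{71} + 154\right) 158 = \left(154 + i \sqrt{71}\right) 158 = 24332 + 158 i \sqrt{71}$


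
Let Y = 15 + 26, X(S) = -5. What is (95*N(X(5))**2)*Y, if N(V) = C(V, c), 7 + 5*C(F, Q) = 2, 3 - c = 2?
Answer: 3895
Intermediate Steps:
c = 1 (c = 3 - 1*2 = 3 - 2 = 1)
C(F, Q) = -1 (C(F, Q) = -7/5 + (1/5)*2 = -7/5 + 2/5 = -1)
N(V) = -1
Y = 41
(95*N(X(5))**2)*Y = (95*(-1)**2)*41 = (95*1)*41 = 95*41 = 3895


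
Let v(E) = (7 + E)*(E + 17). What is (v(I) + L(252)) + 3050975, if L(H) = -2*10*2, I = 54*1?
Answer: 3055266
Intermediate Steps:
I = 54
L(H) = -40 (L(H) = -20*2 = -40)
v(E) = (7 + E)*(17 + E)
(v(I) + L(252)) + 3050975 = ((119 + 54² + 24*54) - 40) + 3050975 = ((119 + 2916 + 1296) - 40) + 3050975 = (4331 - 40) + 3050975 = 4291 + 3050975 = 3055266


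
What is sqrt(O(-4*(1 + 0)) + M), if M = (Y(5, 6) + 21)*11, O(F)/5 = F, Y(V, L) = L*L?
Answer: sqrt(607) ≈ 24.637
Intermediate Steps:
Y(V, L) = L**2
O(F) = 5*F
M = 627 (M = (6**2 + 21)*11 = (36 + 21)*11 = 57*11 = 627)
sqrt(O(-4*(1 + 0)) + M) = sqrt(5*(-4*(1 + 0)) + 627) = sqrt(5*(-4*1) + 627) = sqrt(5*(-4) + 627) = sqrt(-20 + 627) = sqrt(607)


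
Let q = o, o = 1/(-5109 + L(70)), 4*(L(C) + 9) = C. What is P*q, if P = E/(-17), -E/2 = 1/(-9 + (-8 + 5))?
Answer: 1/520251 ≈ 1.9221e-6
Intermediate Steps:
L(C) = -9 + C/4
E = ⅙ (E = -2/(-9 + (-8 + 5)) = -2/(-9 - 3) = -2/(-12) = -2*(-1/12) = ⅙ ≈ 0.16667)
o = -2/10201 (o = 1/(-5109 + (-9 + (¼)*70)) = 1/(-5109 + (-9 + 35/2)) = 1/(-5109 + 17/2) = 1/(-10201/2) = -2/10201 ≈ -0.00019606)
q = -2/10201 ≈ -0.00019606
P = -1/102 (P = (⅙)/(-17) = (⅙)*(-1/17) = -1/102 ≈ -0.0098039)
P*q = -1/102*(-2/10201) = 1/520251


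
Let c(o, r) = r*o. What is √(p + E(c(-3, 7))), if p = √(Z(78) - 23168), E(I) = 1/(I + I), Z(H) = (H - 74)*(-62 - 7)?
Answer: √(-42 + 3528*I*√5861)/42 ≈ 8.749 + 8.7504*I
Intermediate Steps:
c(o, r) = o*r
Z(H) = 5106 - 69*H (Z(H) = (-74 + H)*(-69) = 5106 - 69*H)
E(I) = 1/(2*I)
p = 2*I*√5861 (p = √((5106 - 69*78) - 23168) = √((5106 - 5382) - 23168) = √(-276 - 23168) = √(-23444) = 2*I*√5861 ≈ 153.11*I)
√(p + E(c(-3, 7))) = √(2*I*√5861 + 1/(2*((-3*7)))) = √(2*I*√5861 + (½)/(-21)) = √(2*I*√5861 + (½)*(-1/21)) = √(2*I*√5861 - 1/42) = √(-1/42 + 2*I*√5861)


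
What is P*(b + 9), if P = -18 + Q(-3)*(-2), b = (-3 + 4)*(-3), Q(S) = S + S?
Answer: -36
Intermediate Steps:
Q(S) = 2*S
b = -3 (b = 1*(-3) = -3)
P = -6 (P = -18 + (2*(-3))*(-2) = -18 - 6*(-2) = -18 + 12 = -6)
P*(b + 9) = -6*(-3 + 9) = -6*6 = -36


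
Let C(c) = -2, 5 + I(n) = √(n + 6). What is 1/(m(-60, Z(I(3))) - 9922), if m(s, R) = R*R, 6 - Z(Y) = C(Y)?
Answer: -1/9858 ≈ -0.00010144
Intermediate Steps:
I(n) = -5 + √(6 + n) (I(n) = -5 + √(n + 6) = -5 + √(6 + n))
Z(Y) = 8 (Z(Y) = 6 - 1*(-2) = 6 + 2 = 8)
m(s, R) = R²
1/(m(-60, Z(I(3))) - 9922) = 1/(8² - 9922) = 1/(64 - 9922) = 1/(-9858) = -1/9858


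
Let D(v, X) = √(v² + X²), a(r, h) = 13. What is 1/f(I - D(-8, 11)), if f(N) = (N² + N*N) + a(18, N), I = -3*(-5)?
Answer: 833/27889 + 60*√185/27889 ≈ 0.059130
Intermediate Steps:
I = 15
D(v, X) = √(X² + v²)
f(N) = 13 + 2*N² (f(N) = (N² + N*N) + 13 = (N² + N²) + 13 = 2*N² + 13 = 13 + 2*N²)
1/f(I - D(-8, 11)) = 1/(13 + 2*(15 - √(11² + (-8)²))²) = 1/(13 + 2*(15 - √(121 + 64))²) = 1/(13 + 2*(15 - √185)²)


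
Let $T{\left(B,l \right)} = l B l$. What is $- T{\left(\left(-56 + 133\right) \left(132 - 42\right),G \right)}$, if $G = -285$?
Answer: $-562889250$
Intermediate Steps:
$T{\left(B,l \right)} = B l^{2}$ ($T{\left(B,l \right)} = B l l = B l^{2}$)
$- T{\left(\left(-56 + 133\right) \left(132 - 42\right),G \right)} = - \left(-56 + 133\right) \left(132 - 42\right) \left(-285\right)^{2} = - 77 \cdot 90 \cdot 81225 = - 6930 \cdot 81225 = \left(-1\right) 562889250 = -562889250$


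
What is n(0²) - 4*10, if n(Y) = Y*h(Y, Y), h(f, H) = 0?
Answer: -40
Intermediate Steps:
n(Y) = 0 (n(Y) = Y*0 = 0)
n(0²) - 4*10 = 0 - 4*10 = 0 - 40 = -40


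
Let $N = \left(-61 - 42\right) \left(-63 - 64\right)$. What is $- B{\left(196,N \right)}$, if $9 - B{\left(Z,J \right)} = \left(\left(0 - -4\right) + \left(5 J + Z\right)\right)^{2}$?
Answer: $4304016016$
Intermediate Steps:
$N = 13081$ ($N = \left(-103\right) \left(-127\right) = 13081$)
$B{\left(Z,J \right)} = 9 - \left(4 + Z + 5 J\right)^{2}$ ($B{\left(Z,J \right)} = 9 - \left(\left(0 - -4\right) + \left(5 J + Z\right)\right)^{2} = 9 - \left(\left(0 + 4\right) + \left(Z + 5 J\right)\right)^{2} = 9 - \left(4 + \left(Z + 5 J\right)\right)^{2} = 9 - \left(4 + Z + 5 J\right)^{2}$)
$- B{\left(196,N \right)} = - (9 - \left(4 + 196 + 5 \cdot 13081\right)^{2}) = - (9 - \left(4 + 196 + 65405\right)^{2}) = - (9 - 65605^{2}) = - (9 - 4304016025) = \left(-1\right) \left(-4304016016\right) = 4304016016$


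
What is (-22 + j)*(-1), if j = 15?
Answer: 7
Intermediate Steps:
(-22 + j)*(-1) = (-22 + 15)*(-1) = -7*(-1) = 7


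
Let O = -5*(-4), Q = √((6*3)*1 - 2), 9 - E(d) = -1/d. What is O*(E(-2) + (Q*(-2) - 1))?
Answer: -10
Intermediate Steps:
E(d) = 9 + 1/d (E(d) = 9 - (-1)/d = 9 + 1/d)
Q = 4 (Q = √(18*1 - 2) = √(18 - 2) = √16 = 4)
O = 20
O*(E(-2) + (Q*(-2) - 1)) = 20*((9 + 1/(-2)) + (4*(-2) - 1)) = 20*((9 - ½) + (-8 - 1)) = 20*(17/2 - 9) = 20*(-½) = -10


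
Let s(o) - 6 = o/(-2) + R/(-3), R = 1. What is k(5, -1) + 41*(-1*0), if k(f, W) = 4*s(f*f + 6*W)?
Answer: -46/3 ≈ -15.333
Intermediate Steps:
s(o) = 17/3 - o/2 (s(o) = 6 + (o/(-2) + 1/(-3)) = 6 + (o*(-1/2) + 1*(-1/3)) = 6 + (-o/2 - 1/3) = 6 + (-1/3 - o/2) = 17/3 - o/2)
k(f, W) = 68/3 - 12*W - 2*f**2 (k(f, W) = 4*(17/3 - (f*f + 6*W)/2) = 4*(17/3 - (f**2 + 6*W)/2) = 4*(17/3 + (-3*W - f**2/2)) = 4*(17/3 - 3*W - f**2/2) = 68/3 - 12*W - 2*f**2)
k(5, -1) + 41*(-1*0) = (68/3 - 12*(-1) - 2*5**2) + 41*(-1*0) = (68/3 + 12 - 2*25) + 41*0 = (68/3 + 12 - 50) + 0 = -46/3 + 0 = -46/3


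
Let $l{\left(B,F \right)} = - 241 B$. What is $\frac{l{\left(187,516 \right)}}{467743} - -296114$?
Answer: $\frac{138505205635}{467743} \approx 2.9611 \cdot 10^{5}$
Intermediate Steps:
$\frac{l{\left(187,516 \right)}}{467743} - -296114 = \frac{\left(-241\right) 187}{467743} - -296114 = \left(-45067\right) \frac{1}{467743} + 296114 = - \frac{45067}{467743} + 296114 = \frac{138505205635}{467743}$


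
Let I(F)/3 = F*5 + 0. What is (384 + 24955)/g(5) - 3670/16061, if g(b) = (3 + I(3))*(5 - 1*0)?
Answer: 406088879/3854640 ≈ 105.35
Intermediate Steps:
I(F) = 15*F (I(F) = 3*(F*5 + 0) = 3*(5*F + 0) = 3*(5*F) = 15*F)
g(b) = 240 (g(b) = (3 + 15*3)*(5 - 1*0) = (3 + 45)*(5 + 0) = 48*5 = 240)
(384 + 24955)/g(5) - 3670/16061 = (384 + 24955)/240 - 3670/16061 = 25339*(1/240) - 3670*1/16061 = 25339/240 - 3670/16061 = 406088879/3854640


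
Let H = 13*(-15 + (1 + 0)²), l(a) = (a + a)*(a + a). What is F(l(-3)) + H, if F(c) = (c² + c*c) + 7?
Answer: 2417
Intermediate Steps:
l(a) = 4*a² (l(a) = (2*a)*(2*a) = 4*a²)
H = -182 (H = 13*(-15 + 1²) = 13*(-15 + 1) = 13*(-14) = -182)
F(c) = 7 + 2*c² (F(c) = (c² + c²) + 7 = 2*c² + 7 = 7 + 2*c²)
F(l(-3)) + H = (7 + 2*(4*(-3)²)²) - 182 = (7 + 2*(4*9)²) - 182 = (7 + 2*36²) - 182 = (7 + 2*1296) - 182 = (7 + 2592) - 182 = 2599 - 182 = 2417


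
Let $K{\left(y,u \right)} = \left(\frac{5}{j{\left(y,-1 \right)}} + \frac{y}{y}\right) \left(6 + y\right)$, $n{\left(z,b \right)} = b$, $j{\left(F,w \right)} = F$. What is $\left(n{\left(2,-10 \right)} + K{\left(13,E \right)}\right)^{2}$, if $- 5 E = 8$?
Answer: $\frac{44944}{169} \approx 265.94$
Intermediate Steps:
$E = - \frac{8}{5}$ ($E = \left(- \frac{1}{5}\right) 8 = - \frac{8}{5} \approx -1.6$)
$K{\left(y,u \right)} = \left(1 + \frac{5}{y}\right) \left(6 + y\right)$ ($K{\left(y,u \right)} = \left(\frac{5}{y} + \frac{y}{y}\right) \left(6 + y\right) = \left(\frac{5}{y} + 1\right) \left(6 + y\right) = \left(1 + \frac{5}{y}\right) \left(6 + y\right)$)
$\left(n{\left(2,-10 \right)} + K{\left(13,E \right)}\right)^{2} = \left(-10 + \left(11 + 13 + \frac{30}{13}\right)\right)^{2} = \left(-10 + \frac{342}{13}\right)^{2} = \left(\frac{212}{13}\right)^{2} = \frac{44944}{169}$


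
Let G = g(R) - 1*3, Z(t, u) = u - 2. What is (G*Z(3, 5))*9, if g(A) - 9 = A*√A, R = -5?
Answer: 162 - 135*I*√5 ≈ 162.0 - 301.87*I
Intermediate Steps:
g(A) = 9 + A^(3/2) (g(A) = 9 + A*√A = 9 + A^(3/2))
Z(t, u) = -2 + u
G = 6 - 5*I*√5 (G = (9 + (-5)^(3/2)) - 1*3 = (9 - 5*I*√5) - 3 = 6 - 5*I*√5 ≈ 6.0 - 11.18*I)
(G*Z(3, 5))*9 = ((6 - 5*I*√5)*(-2 + 5))*9 = ((6 - 5*I*√5)*3)*9 = (18 - 15*I*√5)*9 = 162 - 135*I*√5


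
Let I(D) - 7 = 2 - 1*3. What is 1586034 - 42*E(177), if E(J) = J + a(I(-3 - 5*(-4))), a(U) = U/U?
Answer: 1578558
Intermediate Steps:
I(D) = 6 (I(D) = 7 + (2 - 1*3) = 7 + (2 - 3) = 7 - 1 = 6)
a(U) = 1
E(J) = 1 + J (E(J) = J + 1 = 1 + J)
1586034 - 42*E(177) = 1586034 - 42*(1 + 177) = 1586034 - 42*178 = 1586034 - 1*7476 = 1586034 - 7476 = 1578558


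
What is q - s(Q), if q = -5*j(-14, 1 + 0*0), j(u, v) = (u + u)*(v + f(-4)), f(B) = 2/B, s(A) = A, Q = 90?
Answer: -20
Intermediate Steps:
j(u, v) = 2*u*(-½ + v) (j(u, v) = (u + u)*(v + 2/(-4)) = (2*u)*(v + 2*(-¼)) = (2*u)*(v - ½) = (2*u)*(-½ + v) = 2*u*(-½ + v))
q = 70 (q = -(-70)*(-1 + 2*(1 + 0*0)) = -(-70)*(-1 + 2*(1 + 0)) = -(-70)*(-1 + 2*1) = -(-70)*(-1 + 2) = -(-70) = -5*(-14) = 70)
q - s(Q) = 70 - 1*90 = 70 - 90 = -20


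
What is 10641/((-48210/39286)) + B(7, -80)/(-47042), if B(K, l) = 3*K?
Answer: -3277591352017/377982470 ≈ -8671.3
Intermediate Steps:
10641/((-48210/39286)) + B(7, -80)/(-47042) = 10641/((-48210/39286)) + (3*7)/(-47042) = 10641/((-48210*1/39286)) + 21*(-1/47042) = 10641/(-24105/19643) - 21/47042 = 10641*(-19643/24105) - 21/47042 = -69673721/8035 - 21/47042 = -3277591352017/377982470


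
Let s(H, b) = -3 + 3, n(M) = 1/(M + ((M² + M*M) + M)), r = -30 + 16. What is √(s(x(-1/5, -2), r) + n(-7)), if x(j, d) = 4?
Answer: √21/42 ≈ 0.10911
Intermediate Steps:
r = -14
n(M) = 1/(2*M + 2*M²) (n(M) = 1/(M + ((M² + M²) + M)) = 1/(M + (2*M² + M)) = 1/(M + (M + 2*M²)) = 1/(2*M + 2*M²))
s(H, b) = 0
√(s(x(-1/5, -2), r) + n(-7)) = √(0 + (½)/(-7*(1 - 7))) = √(0 + (½)*(-⅐)/(-6)) = √(0 + (½)*(-⅐)*(-⅙)) = √(0 + 1/84) = √(1/84) = √21/42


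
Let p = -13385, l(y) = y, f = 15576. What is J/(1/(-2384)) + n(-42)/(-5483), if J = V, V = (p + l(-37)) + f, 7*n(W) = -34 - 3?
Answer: -197091654779/38381 ≈ -5.1351e+6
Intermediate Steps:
n(W) = -37/7 (n(W) = (-34 - 3)/7 = (1/7)*(-37) = -37/7)
V = 2154 (V = (-13385 - 37) + 15576 = -13422 + 15576 = 2154)
J = 2154
J/(1/(-2384)) + n(-42)/(-5483) = 2154/(1/(-2384)) - 37/7/(-5483) = 2154/(-1/2384) - 37/7*(-1/5483) = 2154*(-2384) + 37/38381 = -5135136 + 37/38381 = -197091654779/38381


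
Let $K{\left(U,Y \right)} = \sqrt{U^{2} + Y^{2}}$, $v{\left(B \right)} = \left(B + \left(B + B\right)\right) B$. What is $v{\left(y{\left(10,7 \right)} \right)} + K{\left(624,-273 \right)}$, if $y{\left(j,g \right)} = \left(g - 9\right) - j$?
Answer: $432 + 39 \sqrt{305} \approx 1113.1$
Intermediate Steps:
$y{\left(j,g \right)} = -9 + g - j$ ($y{\left(j,g \right)} = \left(-9 + g\right) - j = -9 + g - j$)
$v{\left(B \right)} = 3 B^{2}$ ($v{\left(B \right)} = \left(B + 2 B\right) B = 3 B B = 3 B^{2}$)
$v{\left(y{\left(10,7 \right)} \right)} + K{\left(624,-273 \right)} = 3 \left(-9 + 7 - 10\right)^{2} + \sqrt{624^{2} + \left(-273\right)^{2}} = 3 \left(-9 + 7 - 10\right)^{2} + \sqrt{389376 + 74529} = 3 \left(-12\right)^{2} + \sqrt{463905} = 3 \cdot 144 + 39 \sqrt{305} = 432 + 39 \sqrt{305}$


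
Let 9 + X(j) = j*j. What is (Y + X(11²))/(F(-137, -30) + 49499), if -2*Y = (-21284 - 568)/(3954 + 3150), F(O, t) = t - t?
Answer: 17326109/58606816 ≈ 0.29563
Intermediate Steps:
F(O, t) = 0
X(j) = -9 + j² (X(j) = -9 + j*j = -9 + j²)
Y = 1821/1184 (Y = -(-21284 - 568)/(2*(3954 + 3150)) = -(-10926)/7104 = -½*(-1821/592) = 1821/1184 ≈ 1.5380)
(Y + X(11²))/(F(-137, -30) + 49499) = (1821/1184 + (-9 + (11²)²))/(0 + 49499) = (1821/1184 + (-9 + 121²))/49499 = (1821/1184 + (-9 + 14641))*(1/49499) = (1821/1184 + 14632)*(1/49499) = (17326109/1184)*(1/49499) = 17326109/58606816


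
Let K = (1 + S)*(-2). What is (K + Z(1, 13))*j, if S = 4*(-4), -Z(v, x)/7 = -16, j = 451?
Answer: 64042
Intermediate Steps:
Z(v, x) = 112 (Z(v, x) = -7*(-16) = 112)
S = -16
K = 30 (K = (1 - 16)*(-2) = -15*(-2) = 30)
(K + Z(1, 13))*j = (30 + 112)*451 = 142*451 = 64042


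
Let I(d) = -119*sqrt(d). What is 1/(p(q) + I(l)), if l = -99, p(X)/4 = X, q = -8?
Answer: I/(-32*I + 357*sqrt(11)) ≈ -2.2809e-5 + 0.00084395*I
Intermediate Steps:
p(X) = 4*X
1/(p(q) + I(l)) = 1/(4*(-8) - 357*I*sqrt(11)) = 1/(-32 - 357*I*sqrt(11))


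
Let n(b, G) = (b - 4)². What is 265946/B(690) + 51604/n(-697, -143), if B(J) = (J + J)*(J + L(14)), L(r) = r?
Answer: 90410224213/238702949760 ≈ 0.37876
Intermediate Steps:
n(b, G) = (-4 + b)²
B(J) = 2*J*(14 + J) (B(J) = (J + J)*(J + 14) = (2*J)*(14 + J) = 2*J*(14 + J))
265946/B(690) + 51604/n(-697, -143) = 265946/((2*690*(14 + 690))) + 51604/((-4 - 697)²) = 265946/((2*690*704)) + 51604/((-701)²) = 265946/971520 + 51604/491401 = 265946*(1/971520) + 51604*(1/491401) = 132973/485760 + 51604/491401 = 90410224213/238702949760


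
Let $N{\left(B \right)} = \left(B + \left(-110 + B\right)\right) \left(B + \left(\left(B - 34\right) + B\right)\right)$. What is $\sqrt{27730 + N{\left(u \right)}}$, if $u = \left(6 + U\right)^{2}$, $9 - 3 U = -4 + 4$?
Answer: $\sqrt{38598} \approx 196.46$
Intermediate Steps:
$U = 3$ ($U = 3 - \frac{-4 + 4}{3} = 3 - 0 = 3 + 0 = 3$)
$u = 81$ ($u = \left(6 + 3\right)^{2} = 9^{2} = 81$)
$N{\left(B \right)} = \left(-110 + 2 B\right) \left(-34 + 3 B\right)$ ($N{\left(B \right)} = \left(-110 + 2 B\right) \left(B + \left(\left(B - 34\right) + B\right)\right) = \left(-110 + 2 B\right) \left(B + \left(\left(-34 + B\right) + B\right)\right) = \left(-110 + 2 B\right) \left(B + \left(-34 + 2 B\right)\right) = \left(-110 + 2 B\right) \left(-34 + 3 B\right)$)
$\sqrt{27730 + N{\left(u \right)}} = \sqrt{27730 + \left(3740 - 32238 + 6 \cdot 81^{2}\right)} = \sqrt{27730 + \left(3740 - 32238 + 6 \cdot 6561\right)} = \sqrt{27730 + \left(3740 - 32238 + 39366\right)} = \sqrt{27730 + 10868} = \sqrt{38598}$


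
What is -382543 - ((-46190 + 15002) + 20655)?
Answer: -372010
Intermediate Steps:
-382543 - ((-46190 + 15002) + 20655) = -382543 - (-31188 + 20655) = -382543 - 1*(-10533) = -382543 + 10533 = -372010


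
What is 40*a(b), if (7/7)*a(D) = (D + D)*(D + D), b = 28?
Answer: 125440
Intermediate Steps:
a(D) = 4*D² (a(D) = (D + D)*(D + D) = (2*D)*(2*D) = 4*D²)
40*a(b) = 40*(4*28²) = 40*(4*784) = 40*3136 = 125440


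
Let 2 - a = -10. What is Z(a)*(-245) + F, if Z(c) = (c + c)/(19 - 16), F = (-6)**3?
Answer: -2176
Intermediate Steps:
F = -216
a = 12 (a = 2 - 1*(-10) = 2 + 10 = 12)
Z(c) = 2*c/3 (Z(c) = (2*c)/3 = (2*c)*(1/3) = 2*c/3)
Z(a)*(-245) + F = ((2/3)*12)*(-245) - 216 = 8*(-245) - 216 = -1960 - 216 = -2176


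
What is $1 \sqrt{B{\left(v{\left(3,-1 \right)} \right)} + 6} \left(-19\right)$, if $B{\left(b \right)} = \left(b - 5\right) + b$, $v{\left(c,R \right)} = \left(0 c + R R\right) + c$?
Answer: $-57$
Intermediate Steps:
$v{\left(c,R \right)} = c + R^{2}$ ($v{\left(c,R \right)} = \left(0 + R^{2}\right) + c = R^{2} + c = c + R^{2}$)
$B{\left(b \right)} = -5 + 2 b$ ($B{\left(b \right)} = \left(b - 5\right) + b = \left(-5 + b\right) + b = -5 + 2 b$)
$1 \sqrt{B{\left(v{\left(3,-1 \right)} \right)} + 6} \left(-19\right) = 1 \sqrt{\left(-5 + 2 \left(3 + \left(-1\right)^{2}\right)\right) + 6} \left(-19\right) = 1 \sqrt{\left(-5 + 2 \left(3 + 1\right)\right) + 6} \left(-19\right) = 1 \sqrt{\left(-5 + 2 \cdot 4\right) + 6} \left(-19\right) = 1 \sqrt{\left(-5 + 8\right) + 6} \left(-19\right) = 1 \sqrt{3 + 6} \left(-19\right) = 1 \sqrt{9} \left(-19\right) = 1 \cdot 3 \left(-19\right) = 3 \left(-19\right) = -57$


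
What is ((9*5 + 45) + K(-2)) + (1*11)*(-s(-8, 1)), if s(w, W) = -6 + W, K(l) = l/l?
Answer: 146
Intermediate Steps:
K(l) = 1
((9*5 + 45) + K(-2)) + (1*11)*(-s(-8, 1)) = ((9*5 + 45) + 1) + (1*11)*(-(-6 + 1)) = ((45 + 45) + 1) + 11*(-1*(-5)) = (90 + 1) + 11*5 = 91 + 55 = 146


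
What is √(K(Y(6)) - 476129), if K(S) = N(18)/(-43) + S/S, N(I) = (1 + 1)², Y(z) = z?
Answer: 2*I*√220090211/43 ≈ 690.02*I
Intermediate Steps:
N(I) = 4 (N(I) = 2² = 4)
K(S) = 39/43 (K(S) = 4/(-43) + S/S = 4*(-1/43) + 1 = -4/43 + 1 = 39/43)
√(K(Y(6)) - 476129) = √(39/43 - 476129) = √(-20473508/43) = 2*I*√220090211/43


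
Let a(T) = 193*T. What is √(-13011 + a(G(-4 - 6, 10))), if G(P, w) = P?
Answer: I*√14941 ≈ 122.23*I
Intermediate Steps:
√(-13011 + a(G(-4 - 6, 10))) = √(-13011 + 193*(-4 - 6)) = √(-13011 + 193*(-10)) = √(-13011 - 1930) = √(-14941) = I*√14941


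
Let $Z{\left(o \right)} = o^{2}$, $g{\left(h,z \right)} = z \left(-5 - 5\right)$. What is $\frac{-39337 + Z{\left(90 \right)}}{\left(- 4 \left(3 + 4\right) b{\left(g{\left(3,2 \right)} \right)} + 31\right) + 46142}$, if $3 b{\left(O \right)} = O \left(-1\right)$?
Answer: $- \frac{93711}{137959} \approx -0.67927$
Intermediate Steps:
$g{\left(h,z \right)} = - 10 z$ ($g{\left(h,z \right)} = z \left(-10\right) = - 10 z$)
$b{\left(O \right)} = - \frac{O}{3}$ ($b{\left(O \right)} = \frac{O \left(-1\right)}{3} = \frac{\left(-1\right) O}{3} = - \frac{O}{3}$)
$\frac{-39337 + Z{\left(90 \right)}}{\left(- 4 \left(3 + 4\right) b{\left(g{\left(3,2 \right)} \right)} + 31\right) + 46142} = \frac{-39337 + 90^{2}}{\left(- 4 \left(3 + 4\right) \left(- \frac{\left(-10\right) 2}{3}\right) + 31\right) + 46142} = \frac{-39337 + 8100}{\left(\left(-4\right) 7 \left(\left(- \frac{1}{3}\right) \left(-20\right)\right) + 31\right) + 46142} = - \frac{31237}{\left(\left(-28\right) \frac{20}{3} + 31\right) + 46142} = - \frac{31237}{\left(- \frac{560}{3} + 31\right) + 46142} = - \frac{31237}{- \frac{467}{3} + 46142} = - \frac{31237}{\frac{137959}{3}} = \left(-31237\right) \frac{3}{137959} = - \frac{93711}{137959}$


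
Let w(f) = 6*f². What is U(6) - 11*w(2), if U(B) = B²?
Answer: -228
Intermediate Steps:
U(6) - 11*w(2) = 6² - 66*2² = 36 - 66*4 = 36 - 11*24 = 36 - 264 = -228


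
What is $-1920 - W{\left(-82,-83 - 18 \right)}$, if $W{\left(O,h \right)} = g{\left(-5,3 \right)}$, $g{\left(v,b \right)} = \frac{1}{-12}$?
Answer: $- \frac{23039}{12} \approx -1919.9$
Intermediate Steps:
$g{\left(v,b \right)} = - \frac{1}{12}$
$W{\left(O,h \right)} = - \frac{1}{12}$
$-1920 - W{\left(-82,-83 - 18 \right)} = -1920 - - \frac{1}{12} = -1920 + \frac{1}{12} = - \frac{23039}{12}$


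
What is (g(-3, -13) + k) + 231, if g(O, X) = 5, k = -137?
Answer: 99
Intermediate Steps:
(g(-3, -13) + k) + 231 = (5 - 137) + 231 = -132 + 231 = 99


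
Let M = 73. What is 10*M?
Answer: 730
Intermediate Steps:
10*M = 10*73 = 730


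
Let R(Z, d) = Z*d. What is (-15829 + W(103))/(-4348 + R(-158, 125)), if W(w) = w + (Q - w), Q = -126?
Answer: 15955/24098 ≈ 0.66209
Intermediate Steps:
W(w) = -126 (W(w) = w + (-126 - w) = -126)
(-15829 + W(103))/(-4348 + R(-158, 125)) = (-15829 - 126)/(-4348 - 158*125) = -15955/(-4348 - 19750) = -15955/(-24098) = -15955*(-1/24098) = 15955/24098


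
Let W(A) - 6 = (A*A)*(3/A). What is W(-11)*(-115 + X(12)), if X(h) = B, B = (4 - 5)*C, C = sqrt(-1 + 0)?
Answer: 3105 + 27*I ≈ 3105.0 + 27.0*I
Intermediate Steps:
C = I (C = sqrt(-1) = I ≈ 1.0*I)
B = -I (B = (4 - 5)*I = -I ≈ -1.0*I)
W(A) = 6 + 3*A (W(A) = 6 + (A*A)*(3/A) = 6 + A**2*(3/A) = 6 + 3*A)
X(h) = -I
W(-11)*(-115 + X(12)) = (6 + 3*(-11))*(-115 - I) = (6 - 33)*(-115 - I) = -27*(-115 - I) = 3105 + 27*I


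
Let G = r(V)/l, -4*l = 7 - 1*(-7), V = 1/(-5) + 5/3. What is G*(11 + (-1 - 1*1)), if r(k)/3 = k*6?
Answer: -2376/35 ≈ -67.886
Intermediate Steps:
V = 22/15 (V = 1*(-⅕) + 5*(⅓) = -⅕ + 5/3 = 22/15 ≈ 1.4667)
r(k) = 18*k (r(k) = 3*(k*6) = 3*(6*k) = 18*k)
l = -7/2 (l = -(7 - 1*(-7))/4 = -(7 + 7)/4 = -¼*14 = -7/2 ≈ -3.5000)
G = -264/35 (G = (18*(22/15))/(-7/2) = (132/5)*(-2/7) = -264/35 ≈ -7.5429)
G*(11 + (-1 - 1*1)) = -264*(11 + (-1 - 1*1))/35 = -264*(11 + (-1 - 1))/35 = -264*(11 - 2)/35 = -264/35*9 = -2376/35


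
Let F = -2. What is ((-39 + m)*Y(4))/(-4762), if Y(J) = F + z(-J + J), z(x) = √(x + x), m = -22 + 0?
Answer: -61/2381 ≈ -0.025619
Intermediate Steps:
m = -22
z(x) = √2*√x (z(x) = √(2*x) = √2*√x)
Y(J) = -2 (Y(J) = -2 + √2*√(-J + J) = -2 + √2*√0 = -2 + √2*0 = -2 + 0 = -2)
((-39 + m)*Y(4))/(-4762) = ((-39 - 22)*(-2))/(-4762) = -61*(-2)*(-1/4762) = 122*(-1/4762) = -61/2381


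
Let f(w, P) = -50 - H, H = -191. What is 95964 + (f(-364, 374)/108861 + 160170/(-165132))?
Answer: 95837397886765/998690814 ≈ 95963.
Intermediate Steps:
f(w, P) = 141 (f(w, P) = -50 - 1*(-191) = -50 + 191 = 141)
95964 + (f(-364, 374)/108861 + 160170/(-165132)) = 95964 + (141/108861 + 160170/(-165132)) = 95964 + (141*(1/108861) + 160170*(-1/165132)) = 95964 + (47/36287 - 26695/27522) = 95964 - 967387931/998690814 = 95837397886765/998690814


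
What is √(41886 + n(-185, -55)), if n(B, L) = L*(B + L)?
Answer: √55086 ≈ 234.70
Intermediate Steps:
√(41886 + n(-185, -55)) = √(41886 - 55*(-185 - 55)) = √(41886 - 55*(-240)) = √(41886 + 13200) = √55086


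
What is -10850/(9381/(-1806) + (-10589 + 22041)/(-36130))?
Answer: 117995160500/59936307 ≈ 1968.7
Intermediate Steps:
-10850/(9381/(-1806) + (-10589 + 22041)/(-36130)) = -10850/(9381*(-1/1806) + 11452*(-1/36130)) = -10850/(-3127/602 - 5726/18065) = -10850/(-59936307/10875130) = -10850*(-10875130/59936307) = 117995160500/59936307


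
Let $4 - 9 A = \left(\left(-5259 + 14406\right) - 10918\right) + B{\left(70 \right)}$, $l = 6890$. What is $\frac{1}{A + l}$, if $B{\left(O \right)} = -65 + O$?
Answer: $\frac{3}{21260} \approx 0.00014111$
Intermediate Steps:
$A = \frac{590}{3}$ ($A = \frac{4}{9} - \frac{\left(\left(-5259 + 14406\right) - 10918\right) + \left(-65 + 70\right)}{9} = \frac{4}{9} - \frac{\left(9147 - 10918\right) + 5}{9} = \frac{4}{9} - \frac{-1771 + 5}{9} = \frac{4}{9} - - \frac{1766}{9} = \frac{4}{9} + \frac{1766}{9} = \frac{590}{3} \approx 196.67$)
$\frac{1}{A + l} = \frac{1}{\frac{590}{3} + 6890} = \frac{1}{\frac{21260}{3}} = \frac{3}{21260}$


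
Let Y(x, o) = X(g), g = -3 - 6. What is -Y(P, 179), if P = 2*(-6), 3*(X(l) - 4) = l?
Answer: -1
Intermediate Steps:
g = -9
X(l) = 4 + l/3
P = -12
Y(x, o) = 1 (Y(x, o) = 4 + (⅓)*(-9) = 4 - 3 = 1)
-Y(P, 179) = -1*1 = -1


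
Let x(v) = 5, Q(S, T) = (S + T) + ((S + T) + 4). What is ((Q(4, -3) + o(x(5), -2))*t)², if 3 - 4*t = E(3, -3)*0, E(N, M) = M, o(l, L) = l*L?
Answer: 9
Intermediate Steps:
Q(S, T) = 4 + 2*S + 2*T (Q(S, T) = (S + T) + (4 + S + T) = 4 + 2*S + 2*T)
o(l, L) = L*l
t = ¾ (t = ¾ - (-3)*0/4 = ¾ - ¼*0 = ¾ + 0 = ¾ ≈ 0.75000)
((Q(4, -3) + o(x(5), -2))*t)² = (((4 + 2*4 + 2*(-3)) - 2*5)*(¾))² = (((4 + 8 - 6) - 10)*(¾))² = ((6 - 10)*(¾))² = (-4*¾)² = (-3)² = 9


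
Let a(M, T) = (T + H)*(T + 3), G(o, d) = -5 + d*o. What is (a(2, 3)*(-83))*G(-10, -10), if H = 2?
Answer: -236550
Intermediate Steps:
a(M, T) = (2 + T)*(3 + T) (a(M, T) = (T + 2)*(T + 3) = (2 + T)*(3 + T))
(a(2, 3)*(-83))*G(-10, -10) = ((6 + 3² + 5*3)*(-83))*(-5 - 10*(-10)) = ((6 + 9 + 15)*(-83))*(-5 + 100) = (30*(-83))*95 = -2490*95 = -236550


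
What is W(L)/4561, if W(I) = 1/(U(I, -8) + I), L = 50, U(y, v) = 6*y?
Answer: 1/1596350 ≈ 6.2643e-7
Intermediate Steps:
W(I) = 1/(7*I) (W(I) = 1/(6*I + I) = 1/(7*I))
W(L)/4561 = ((1/7)/50)/4561 = ((1/7)*(1/50))*(1/4561) = (1/350)*(1/4561) = 1/1596350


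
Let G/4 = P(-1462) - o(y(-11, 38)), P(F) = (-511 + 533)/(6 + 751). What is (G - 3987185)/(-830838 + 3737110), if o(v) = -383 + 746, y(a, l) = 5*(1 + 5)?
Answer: -3019398121/2200047904 ≈ -1.3724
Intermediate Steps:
y(a, l) = 30 (y(a, l) = 5*6 = 30)
o(v) = 363
P(F) = 22/757
G = -1099076/757 (G = 4*(22/757 - 1*363) = 4*(22/757 - 363) = 4*(-274769/757) = -1099076/757 ≈ -1451.9)
(G - 3987185)/(-830838 + 3737110) = (-1099076/757 - 3987185)/(-830838 + 3737110) = -3019398121/757/2906272 = -3019398121/757*1/2906272 = -3019398121/2200047904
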